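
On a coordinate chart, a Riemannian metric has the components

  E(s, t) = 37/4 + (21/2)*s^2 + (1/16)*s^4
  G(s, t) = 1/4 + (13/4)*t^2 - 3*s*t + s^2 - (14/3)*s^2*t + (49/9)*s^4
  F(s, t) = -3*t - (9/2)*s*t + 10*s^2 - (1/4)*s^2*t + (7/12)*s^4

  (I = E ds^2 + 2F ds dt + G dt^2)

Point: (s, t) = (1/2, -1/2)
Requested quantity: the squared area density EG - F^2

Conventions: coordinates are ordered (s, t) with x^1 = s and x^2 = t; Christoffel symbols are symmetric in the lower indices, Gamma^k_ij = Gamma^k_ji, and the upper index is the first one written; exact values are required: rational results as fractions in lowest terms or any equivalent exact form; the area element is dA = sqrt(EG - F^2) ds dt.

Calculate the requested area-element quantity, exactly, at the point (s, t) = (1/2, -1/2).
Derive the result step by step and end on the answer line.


E = 3041/256, F = 997/192, G = 215/72; EG - F^2 = 313621/36864

Answer: EG - F^2 = 313621/36864


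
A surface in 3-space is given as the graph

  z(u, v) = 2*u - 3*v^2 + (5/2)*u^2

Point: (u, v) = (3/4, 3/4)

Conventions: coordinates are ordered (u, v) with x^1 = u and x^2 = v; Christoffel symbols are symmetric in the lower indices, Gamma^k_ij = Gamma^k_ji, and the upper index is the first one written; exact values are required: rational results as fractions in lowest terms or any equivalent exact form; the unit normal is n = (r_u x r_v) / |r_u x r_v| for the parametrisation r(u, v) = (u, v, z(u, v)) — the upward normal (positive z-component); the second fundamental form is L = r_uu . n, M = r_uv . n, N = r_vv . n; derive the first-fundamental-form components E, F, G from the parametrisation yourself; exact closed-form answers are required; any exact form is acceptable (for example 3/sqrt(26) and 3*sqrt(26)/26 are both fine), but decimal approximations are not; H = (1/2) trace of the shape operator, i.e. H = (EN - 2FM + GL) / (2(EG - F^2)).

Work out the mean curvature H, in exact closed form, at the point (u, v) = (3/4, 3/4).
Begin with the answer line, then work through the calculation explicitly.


Answer: H = -3140*sqrt(869)/755161

z_u = 23/4, z_v = -9/2, z_uu = 5, z_uv = 0, z_vv = -6
E = 545/16, F = -207/8, G = 85/4; answer radicand W^2 = 869/16
unnormalised second-form numerators: l = 5, m = 0, n = -6; L = l/sqrt(869/16), and similarly M = m/sqrt(W^2), N = n/sqrt(W^2)
H = (E*n - 2*F*m + G*l) / (2*(EG - F^2)*sqrt(W^2)); E*n - 2*F*m + G*l = -785/8, EG - F^2 = 869/16, so H = (-785/869)/sqrt(869/16)


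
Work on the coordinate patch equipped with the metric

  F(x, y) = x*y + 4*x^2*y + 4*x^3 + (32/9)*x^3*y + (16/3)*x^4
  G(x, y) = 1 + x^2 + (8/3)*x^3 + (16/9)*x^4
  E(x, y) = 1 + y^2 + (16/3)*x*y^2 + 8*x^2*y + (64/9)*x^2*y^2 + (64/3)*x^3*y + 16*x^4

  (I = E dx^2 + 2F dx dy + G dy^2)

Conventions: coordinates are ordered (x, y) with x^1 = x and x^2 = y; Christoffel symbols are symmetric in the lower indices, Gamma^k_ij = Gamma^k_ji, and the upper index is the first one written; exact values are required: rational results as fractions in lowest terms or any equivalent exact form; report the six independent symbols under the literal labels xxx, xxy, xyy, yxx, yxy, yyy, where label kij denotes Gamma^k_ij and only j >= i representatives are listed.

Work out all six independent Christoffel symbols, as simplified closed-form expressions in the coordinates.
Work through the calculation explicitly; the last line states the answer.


E = 1 + y^2 + (16/3)*x*y^2 + 8*x^2*y + (64/9)*x^2*y^2 + (64/3)*x^3*y + 16*x^4; F = x*y + 4*x^2*y + 4*x^3 + (32/9)*x^3*y + (16/3)*x^4; G = 1 + x^2 + (8/3)*x^3 + (16/9)*x^4
Gamma^k_ij = (1/2) g^{kl} (d_i g_jl + d_j g_il - d_l g_ij), with g^inv = (1/(EG-F^2)) [[G, -F], [-F, E]]
first partials: E_x = (16/3)*y^2 + 16*x*y + (128/9)*x*y^2 + 64*x^2*y + 64*x^3, E_y = 2*y + (32/3)*x*y + 8*x^2 + (128/9)*x^2*y + (64/3)*x^3, F_x = y + 8*x*y + 12*x^2 + (32/3)*x^2*y + (64/3)*x^3, F_y = x + 4*x^2 + (32/9)*x^3, G_x = 2*x + 8*x^2 + (64/9)*x^3, G_y = 0
D = EG - F^2 = 1 + y^2 + x^2 + (16/3)*x*y^2 + 8*x^2*y + (8/3)*x^3 + (64/9)*x^2*y^2 + (64/3)*x^3*y + (160/9)*x^4
expanded: Gamma^x_xx = (G E_x - 2F F_x + F E_y)/(2D), Gamma^x_xy = (G E_y - F G_x)/(2D), Gamma^x_yy = (2G F_y - G G_x - F G_y)/(2D), Gamma^y_xx = (2E F_x - E E_y - F E_x)/(2D), Gamma^y_xy = (E G_x - F E_y)/(2D), Gamma^y_yy = (E G_y - 2F F_y + F G_x)/(2D); substitute and cancel common factors

Answer: Gamma_xxx = (288*x^3 + 288*x^2*y + 64*x*y^2 + 72*x*y + 24*y^2)/(160*x^4 + 192*x^3*y + 24*x^3 + 64*x^2*y^2 + 72*x^2*y + 9*x^2 + 48*x*y^2 + 9*y^2 + 9), Gamma_xxy = (96*x^3 + 64*x^2*y + 36*x^2 + 48*x*y + 9*y)/(160*x^4 + 192*x^3*y + 24*x^3 + 64*x^2*y^2 + 72*x^2*y + 9*x^2 + 48*x*y^2 + 9*y^2 + 9), Gamma_xyy = 0, Gamma_yxx = (96*x^3 + 32*x^2*y + 72*x^2 + 24*x*y)/(160*x^4 + 192*x^3*y + 24*x^3 + 64*x^2*y^2 + 72*x^2*y + 9*x^2 + 48*x*y^2 + 9*y^2 + 9), Gamma_yxy = (32*x^3 + 36*x^2 + 9*x)/(160*x^4 + 192*x^3*y + 24*x^3 + 64*x^2*y^2 + 72*x^2*y + 9*x^2 + 48*x*y^2 + 9*y^2 + 9), Gamma_yyy = 0


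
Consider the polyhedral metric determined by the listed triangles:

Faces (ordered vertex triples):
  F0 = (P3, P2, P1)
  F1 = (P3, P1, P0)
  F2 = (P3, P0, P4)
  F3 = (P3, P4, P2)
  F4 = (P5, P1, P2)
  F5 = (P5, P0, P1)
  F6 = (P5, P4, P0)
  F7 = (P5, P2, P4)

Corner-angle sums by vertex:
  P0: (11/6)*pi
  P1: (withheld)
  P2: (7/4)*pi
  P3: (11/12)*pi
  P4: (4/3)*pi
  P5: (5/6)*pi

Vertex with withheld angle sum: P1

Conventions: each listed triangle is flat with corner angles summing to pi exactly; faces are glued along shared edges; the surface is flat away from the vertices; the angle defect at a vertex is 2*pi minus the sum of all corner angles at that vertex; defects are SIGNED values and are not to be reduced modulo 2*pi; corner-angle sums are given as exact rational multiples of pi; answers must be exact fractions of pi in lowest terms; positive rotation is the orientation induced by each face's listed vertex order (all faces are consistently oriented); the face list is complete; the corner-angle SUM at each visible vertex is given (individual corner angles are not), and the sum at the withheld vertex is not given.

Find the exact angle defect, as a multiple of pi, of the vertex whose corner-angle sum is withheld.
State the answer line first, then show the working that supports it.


Answer: defect(P1) = (2/3)*pi

V = 6, E = 12, F = 8; chi = V - E + F = 2
Gauss-Bonnet: total defect = 2*pi*chi = 4*pi; visible defects sum to (10/3)*pi


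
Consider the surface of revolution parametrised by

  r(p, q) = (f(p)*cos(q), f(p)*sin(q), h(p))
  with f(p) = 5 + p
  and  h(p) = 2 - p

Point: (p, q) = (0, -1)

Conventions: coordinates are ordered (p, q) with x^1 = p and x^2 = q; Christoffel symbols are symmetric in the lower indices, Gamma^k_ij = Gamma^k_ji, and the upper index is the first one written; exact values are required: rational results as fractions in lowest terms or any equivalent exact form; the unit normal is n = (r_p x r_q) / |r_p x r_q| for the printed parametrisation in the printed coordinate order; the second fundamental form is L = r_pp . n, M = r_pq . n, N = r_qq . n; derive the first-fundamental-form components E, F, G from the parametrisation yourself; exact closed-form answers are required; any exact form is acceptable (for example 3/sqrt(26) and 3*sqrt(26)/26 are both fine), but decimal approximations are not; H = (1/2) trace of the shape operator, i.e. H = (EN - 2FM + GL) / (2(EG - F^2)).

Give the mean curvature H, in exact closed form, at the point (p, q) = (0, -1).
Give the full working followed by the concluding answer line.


f = 5, f' = 1, f'' = 0, h' = -1, h'' = 0
E = 2, F = 0, G = 25; answer radicand W^2 = 2
unnormalised second-form numerators: l = 0, m = 0, n = -5; L = l/sqrt(2), and similarly M = m/sqrt(W^2), N = n/sqrt(W^2)
H = (E*n - 2*F*m + G*l) / (2*(EG - F^2)*sqrt(W^2)); E*n - 2*F*m + G*l = -10, EG - F^2 = 50, so H = (-1/10)/sqrt(2)

Answer: H = -sqrt(2)/20


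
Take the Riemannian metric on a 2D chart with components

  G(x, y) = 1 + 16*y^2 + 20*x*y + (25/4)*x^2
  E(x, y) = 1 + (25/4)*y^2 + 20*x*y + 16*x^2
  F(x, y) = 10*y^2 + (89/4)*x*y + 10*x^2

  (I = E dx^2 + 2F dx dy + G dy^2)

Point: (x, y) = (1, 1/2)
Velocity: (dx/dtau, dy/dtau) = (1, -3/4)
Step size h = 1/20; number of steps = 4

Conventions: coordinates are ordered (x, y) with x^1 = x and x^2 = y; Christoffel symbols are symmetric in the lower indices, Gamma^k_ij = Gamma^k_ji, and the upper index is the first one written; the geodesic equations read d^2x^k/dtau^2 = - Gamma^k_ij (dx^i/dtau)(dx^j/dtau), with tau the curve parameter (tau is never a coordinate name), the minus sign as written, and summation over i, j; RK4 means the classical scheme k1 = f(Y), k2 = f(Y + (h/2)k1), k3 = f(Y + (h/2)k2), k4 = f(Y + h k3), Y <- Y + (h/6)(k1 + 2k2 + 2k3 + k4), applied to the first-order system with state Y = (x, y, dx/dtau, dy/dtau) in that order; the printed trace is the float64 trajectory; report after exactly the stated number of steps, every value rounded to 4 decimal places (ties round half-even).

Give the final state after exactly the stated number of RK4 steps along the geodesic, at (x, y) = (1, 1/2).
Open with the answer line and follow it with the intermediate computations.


Answer: x = 1.1947, y = 0.3456, dx/dtau = 0.9477, dy/dtau = -0.7926

f(Y) = (dx/dtau, dy/dtau, -Gamma^x_ij Y'^i Y'^j, -Gamma^y_ij Y'^i Y'^j) with the Gammas evaluated at the stage position; h = 0.050000; intermediate values shown to 6 dp
step 0: x = 1.0000, y = 0.5000, dx/dtau = 1.0000, dy/dtau = -0.7500
step 1:
  k1: at (x, y) = (1.000000, 0.500000), (dx/dtau, dy/dtau) = (1.000000, -0.750000); Gamma_xxx = 0.430218, Gamma_xxy = 0.268886, Gamma_xyy = 0.430218, Gamma_yxx = 0.368758, Gamma_yxy = 0.230474, Gamma_yyy = 0.368758; k1 = (1.000000, -0.750000, -0.268886, -0.230474)
  k2: at (x, y) = (1.025000, 0.481250), (dx/dtau, dy/dtau) = (0.993278, -0.755762); Gamma_xxx = 0.430616, Gamma_xxy = 0.269135, Gamma_xyy = 0.430616, Gamma_yxx = 0.364387, Gamma_yxy = 0.227742, Gamma_yyy = 0.364387; k2 = (0.993278, -0.755762, -0.266734, -0.225711)
  k3: at (x, y) = (1.024832, 0.481106), (dx/dtau, dy/dtau) = (0.993332, -0.755643); Gamma_xxx = 0.430706, Gamma_xxy = 0.269191, Gamma_xyy = 0.430706, Gamma_yxx = 0.364453, Gamma_yxy = 0.227783, Gamma_yyy = 0.364453; k3 = (0.993332, -0.755643, -0.266801, -0.225760)
  k4: at (x, y) = (1.049667, 0.462218), (dx/dtau, dy/dtau) = (0.986660, -0.761288); Gamma_xxx = 0.431134, Gamma_xxy = 0.269459, Gamma_xyy = 0.431134, Gamma_yxx = 0.360180, Gamma_yxy = 0.225112, Gamma_yyy = 0.360180; k4 = (0.986660, -0.761288, -0.264777, -0.221201)
  Y <- Y + (h/6)(k1 + 2k2 + 2k3 + k4): x = 1.0497, y = 0.4622, dx/dtau = 0.9867, dy/dtau = -0.7613
step 2:
  k1: at (x, y) = (1.049666, 0.462216), (dx/dtau, dy/dtau) = (0.986661, -0.761288); Gamma_xxx = 0.431135, Gamma_xxy = 0.269459, Gamma_xyy = 0.431135, Gamma_yxx = 0.360180, Gamma_yxy = 0.225113, Gamma_yyy = 0.360180; k1 = (0.986661, -0.761288, -0.264778, -0.221202)
  k2: at (x, y) = (1.074332, 0.443184), (dx/dtau, dy/dtau) = (0.980041, -0.766819); Gamma_xxx = 0.431595, Gamma_xxy = 0.269747, Gamma_xyy = 0.431595, Gamma_yxx = 0.356002, Gamma_yxy = 0.222501, Gamma_yyy = 0.356002; k2 = (0.980041, -0.766819, -0.262884, -0.216841)
  k3: at (x, y) = (1.074167, 0.443045), (dx/dtau, dy/dtau) = (0.980088, -0.766709); Gamma_xxx = 0.431683, Gamma_xxy = 0.269802, Gamma_xyy = 0.431683, Gamma_yxx = 0.356064, Gamma_yxy = 0.222540, Gamma_yyy = 0.356064; k3 = (0.980088, -0.766709, -0.262943, -0.216883)
  k4: at (x, y) = (1.098670, 0.423880), (dx/dtau, dy/dtau) = (0.973513, -0.772133); Gamma_xxx = 0.432172, Gamma_xxy = 0.270108, Gamma_xyy = 0.432172, Gamma_yxx = 0.351973, Gamma_yxy = 0.219983, Gamma_yyy = 0.351973; k4 = (0.973513, -0.772133, -0.261168, -0.212703)
  Y <- Y + (h/6)(k1 + 2k2 + 2k3 + k4): x = 1.0987, y = 0.4239, dx/dtau = 0.9735, dy/dtau = -0.7721
step 3:
  k1: at (x, y) = (1.098669, 0.423879), (dx/dtau, dy/dtau) = (0.973514, -0.772133); Gamma_xxx = 0.432173, Gamma_xxy = 0.270108, Gamma_xyy = 0.432173, Gamma_yxx = 0.351973, Gamma_yxy = 0.219983, Gamma_yyy = 0.351973; k1 = (0.973514, -0.772133, -0.261169, -0.212703)
  k2: at (x, y) = (1.123007, 0.404575), (dx/dtau, dy/dtau) = (0.966985, -0.777451); Gamma_xxx = 0.432696, Gamma_xxy = 0.270435, Gamma_xyy = 0.432696, Gamma_yxx = 0.347969, Gamma_yxy = 0.217481, Gamma_yyy = 0.347969; k2 = (0.966985, -0.777451, -0.259514, -0.208698)
  k3: at (x, y) = (1.122844, 0.404442), (dx/dtau, dy/dtau) = (0.967026, -0.777351); Gamma_xxx = 0.432782, Gamma_xxy = 0.270489, Gamma_xyy = 0.432782, Gamma_yxx = 0.348026, Gamma_yxy = 0.217516, Gamma_yyy = 0.348026; k3 = (0.967026, -0.777351, -0.259568, -0.208734)
  k4: at (x, y) = (1.147021, 0.385011), (dx/dtau, dy/dtau) = (0.960535, -0.782570); Gamma_xxx = 0.433335, Gamma_xxy = 0.270835, Gamma_xyy = 0.433335, Gamma_yxx = 0.344100, Gamma_yxy = 0.215063, Gamma_yyy = 0.344100; k4 = (0.960535, -0.782570, -0.258024, -0.204890)
  Y <- Y + (h/6)(k1 + 2k2 + 2k3 + k4): x = 1.1470, y = 0.3850, dx/dtau = 0.9605, dy/dtau = -0.7826
step 4:
  k1: at (x, y) = (1.147020, 0.385009), (dx/dtau, dy/dtau) = (0.960536, -0.782570); Gamma_xxx = 0.433336, Gamma_xxy = 0.270835, Gamma_xyy = 0.433336, Gamma_yxx = 0.344101, Gamma_yxy = 0.215063, Gamma_yyy = 0.344101; k1 = (0.960536, -0.782570, -0.258024, -0.204890)
  k2: at (x, y) = (1.171033, 0.365445), (dx/dtau, dy/dtau) = (0.954085, -0.787692); Gamma_xxx = 0.433923, Gamma_xxy = 0.271202, Gamma_xyy = 0.433923, Gamma_yxx = 0.340252, Gamma_yxy = 0.212658, Gamma_yyy = 0.340252; k2 = (0.954085, -0.787692, -0.256592, -0.201202)
  k3: at (x, y) = (1.170872, 0.365317), (dx/dtau, dy/dtau) = (0.954121, -0.787600); Gamma_xxx = 0.434007, Gamma_xxy = 0.271254, Gamma_xyy = 0.434007, Gamma_yxx = 0.340306, Gamma_yxy = 0.212691, Gamma_yyy = 0.340306; k3 = (0.954121, -0.787600, -0.256641, -0.201233)
  k4: at (x, y) = (1.194726, 0.345629), (dx/dtau, dy/dtau) = (0.947704, -0.792632); Gamma_xxx = 0.434625, Gamma_xxy = 0.271640, Gamma_xyy = 0.434625, Gamma_yxx = 0.336528, Gamma_yxy = 0.210330, Gamma_yyy = 0.336528; k4 = (0.947704, -0.792632, -0.255313, -0.197687)
  Y <- Y + (h/6)(k1 + 2k2 + 2k3 + k4): x = 1.1947, y = 0.3456, dx/dtau = 0.9477, dy/dtau = -0.7926


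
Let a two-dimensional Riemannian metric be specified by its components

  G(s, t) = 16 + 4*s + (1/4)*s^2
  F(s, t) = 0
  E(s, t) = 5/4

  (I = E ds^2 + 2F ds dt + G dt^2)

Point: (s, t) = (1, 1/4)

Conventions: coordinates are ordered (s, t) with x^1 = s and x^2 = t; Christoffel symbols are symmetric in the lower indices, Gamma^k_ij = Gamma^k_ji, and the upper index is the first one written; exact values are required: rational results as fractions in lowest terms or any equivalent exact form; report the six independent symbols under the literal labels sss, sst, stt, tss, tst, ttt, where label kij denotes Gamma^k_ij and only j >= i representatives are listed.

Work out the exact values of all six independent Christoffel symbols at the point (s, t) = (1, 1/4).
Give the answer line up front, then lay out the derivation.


Answer: Gamma_sss = 0, Gamma_sst = 0, Gamma_stt = -9/5, Gamma_tss = 0, Gamma_tst = 1/9, Gamma_ttt = 0

E = 5/4, F = 0, G = 81/4 at the point
E_s = 0, E_t = 0, F_s = 0, F_t = 0, G_s = 9/2, G_t = 0
EG - F^2 = 405/16;  g^inv = (16/405) * [[81/4, 0], [0, 5/4]]
first-kind symbols [ij,l] = (1/2)(d_i g_jl + d_j g_il - d_l g_ij): [ss,s] = E_s/2 = 0, [ss,t] = F_s - E_t/2 = 0, [st,s] = E_t/2 = 0, [st,t] = G_s/2 = 9/4, [tt,s] = F_t - G_s/2 = -9/4, [tt,t] = G_t/2 = 0
Gamma^s_ij = (G*[ij,s] - F*[ij,t])/(EG - F^2), Gamma^t_ij = (E*[ij,t] - F*[ij,s])/(EG - F^2)


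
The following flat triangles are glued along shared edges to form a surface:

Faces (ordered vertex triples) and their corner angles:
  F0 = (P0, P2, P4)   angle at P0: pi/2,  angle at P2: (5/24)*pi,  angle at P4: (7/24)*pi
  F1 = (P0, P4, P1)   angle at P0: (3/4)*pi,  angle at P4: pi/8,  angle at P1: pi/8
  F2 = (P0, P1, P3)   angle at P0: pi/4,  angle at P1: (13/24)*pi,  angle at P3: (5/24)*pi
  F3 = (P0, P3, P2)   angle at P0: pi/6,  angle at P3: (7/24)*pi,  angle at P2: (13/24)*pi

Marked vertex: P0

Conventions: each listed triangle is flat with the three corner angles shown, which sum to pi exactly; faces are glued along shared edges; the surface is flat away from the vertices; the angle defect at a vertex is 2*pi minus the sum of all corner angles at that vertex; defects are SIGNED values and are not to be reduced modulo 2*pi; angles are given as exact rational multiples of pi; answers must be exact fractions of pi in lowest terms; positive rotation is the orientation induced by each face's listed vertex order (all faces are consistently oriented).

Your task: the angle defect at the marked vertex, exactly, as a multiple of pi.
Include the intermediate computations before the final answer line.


Sum of corner angles at P0: (5/3)*pi
defect = 2*pi - (5/3)*pi

Answer: defect(P0) = pi/3


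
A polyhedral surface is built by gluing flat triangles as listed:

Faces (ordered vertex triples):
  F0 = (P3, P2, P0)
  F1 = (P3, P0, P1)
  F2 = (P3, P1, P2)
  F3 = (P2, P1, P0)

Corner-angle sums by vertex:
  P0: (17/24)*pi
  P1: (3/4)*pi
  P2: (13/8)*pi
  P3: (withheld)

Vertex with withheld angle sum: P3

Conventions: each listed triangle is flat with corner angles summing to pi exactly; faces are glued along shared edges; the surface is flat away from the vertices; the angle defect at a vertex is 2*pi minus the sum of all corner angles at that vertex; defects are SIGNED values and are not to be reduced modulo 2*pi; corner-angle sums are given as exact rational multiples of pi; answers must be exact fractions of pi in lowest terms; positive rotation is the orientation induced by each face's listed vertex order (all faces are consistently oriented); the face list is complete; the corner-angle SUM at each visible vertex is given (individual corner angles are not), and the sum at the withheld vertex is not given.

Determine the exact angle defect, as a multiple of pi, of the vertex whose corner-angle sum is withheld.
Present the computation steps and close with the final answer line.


V = 4, E = 6, F = 4; chi = V - E + F = 2
Gauss-Bonnet: total defect = 2*pi*chi = 4*pi; visible defects sum to (35/12)*pi

Answer: defect(P3) = (13/12)*pi


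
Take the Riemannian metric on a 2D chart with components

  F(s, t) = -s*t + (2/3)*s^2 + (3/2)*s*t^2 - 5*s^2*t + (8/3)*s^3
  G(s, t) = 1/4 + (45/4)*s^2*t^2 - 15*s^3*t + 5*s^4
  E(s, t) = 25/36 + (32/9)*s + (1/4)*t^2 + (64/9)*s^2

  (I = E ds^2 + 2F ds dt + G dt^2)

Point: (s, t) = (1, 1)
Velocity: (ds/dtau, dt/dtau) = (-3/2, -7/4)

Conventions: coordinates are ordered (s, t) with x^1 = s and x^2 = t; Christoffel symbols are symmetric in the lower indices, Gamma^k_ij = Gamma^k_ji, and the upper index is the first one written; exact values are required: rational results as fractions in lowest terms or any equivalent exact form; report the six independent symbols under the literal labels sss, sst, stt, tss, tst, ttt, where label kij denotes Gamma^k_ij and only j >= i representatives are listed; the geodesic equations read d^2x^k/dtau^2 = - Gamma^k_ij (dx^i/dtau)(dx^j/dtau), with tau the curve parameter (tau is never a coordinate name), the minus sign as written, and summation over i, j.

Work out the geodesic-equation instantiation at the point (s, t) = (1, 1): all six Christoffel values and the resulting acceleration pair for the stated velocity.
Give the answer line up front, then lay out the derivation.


Answer: Gamma_sss = 925/1156, Gamma_sst = -39/578, Gamma_stt = 63/578, Gamma_tss = 1195/3468, Gamma_tst = -256/289, Gamma_ttt = 747/289; accelerations (d^2s/dtau^2, d^2t/dtau^2) = (-16461/9248, -4671/1156)

E = 209/18, F = -7/6, G = 3/2 at the point
E_s = 160/9, E_t = 1/2, F_s = -1/6, F_t = -3, G_s = -5/2, G_t = 15/2
EG - F^2 = 289/18;  g^inv = (18/289) * [[3/2, 7/6], [7/6, 209/18]]
first-kind symbols [ij,l] = (1/2)(d_i g_jl + d_j g_il - d_l g_ij): [ss,s] = E_s/2 = 80/9, [ss,t] = F_s - E_t/2 = -5/12, [st,s] = E_t/2 = 1/4, [st,t] = G_s/2 = -5/4, [tt,s] = F_t - G_s/2 = -7/4, [tt,t] = G_t/2 = 15/4
Gamma^s_ij = (G*[ij,s] - F*[ij,t])/(EG - F^2), Gamma^t_ij = (E*[ij,t] - F*[ij,s])/(EG - F^2)
Gamma_sss = 925/1156, Gamma_sst = -39/578, Gamma_stt = 63/578, Gamma_tss = 1195/3468, Gamma_tst = -256/289, Gamma_ttt = 747/289
d^2s/dtau^2 = -(Gamma_sss*(-3/2)^2 + 2*Gamma_sst*(-3/2)*(-7/4) + Gamma_stt*(-7/4)^2) = -16461/9248
d^2t/dtau^2 = -(Gamma_tss*(-3/2)^2 + 2*Gamma_tst*(-3/2)*(-7/4) + Gamma_ttt*(-7/4)^2) = -4671/1156


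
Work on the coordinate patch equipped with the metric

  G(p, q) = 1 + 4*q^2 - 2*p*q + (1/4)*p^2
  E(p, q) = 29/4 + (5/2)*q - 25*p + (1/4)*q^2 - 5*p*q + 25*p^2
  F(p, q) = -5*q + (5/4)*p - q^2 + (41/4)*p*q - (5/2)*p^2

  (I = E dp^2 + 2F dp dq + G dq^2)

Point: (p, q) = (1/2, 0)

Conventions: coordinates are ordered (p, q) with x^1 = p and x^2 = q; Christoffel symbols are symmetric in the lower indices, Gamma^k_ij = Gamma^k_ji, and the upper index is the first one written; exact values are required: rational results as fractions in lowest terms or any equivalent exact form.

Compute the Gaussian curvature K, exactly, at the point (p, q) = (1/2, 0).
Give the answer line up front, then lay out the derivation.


Answer: K = 2496/289

E = 1, F = 0, G = 17/16, EG - F^2 = 17/16 at the point
E_p = 0, E_q = 0, F_p = -5/4, F_q = 1/8, G_p = 1/4, G_q = -1
E_qq = 1/2, F_pq = 41/4, G_pp = 1/2
Using the Brioschi determinant formula for K from the metric derivatives:
M1 = [[-E_qq/2 + F_pq - G_pp/2, E_p/2, F_p - E_q/2], [F_q - G_p/2, E, F], [G_q/2, F, G]] = [[39/4, 0, -5/4], [0, 1, 0], [-1/2, 0, 17/16]]; det M1 = 623/64
M2 = [[0, E_q/2, G_p/2], [E_q/2, E, F], [G_p/2, F, G]] = [[0, 0, 1/8], [0, 1, 0], [1/8, 0, 17/16]]; det M2 = -1/64
det M1 - det M2 = 39/4; K = 39/4 / (17/16)^2 = 2496/289


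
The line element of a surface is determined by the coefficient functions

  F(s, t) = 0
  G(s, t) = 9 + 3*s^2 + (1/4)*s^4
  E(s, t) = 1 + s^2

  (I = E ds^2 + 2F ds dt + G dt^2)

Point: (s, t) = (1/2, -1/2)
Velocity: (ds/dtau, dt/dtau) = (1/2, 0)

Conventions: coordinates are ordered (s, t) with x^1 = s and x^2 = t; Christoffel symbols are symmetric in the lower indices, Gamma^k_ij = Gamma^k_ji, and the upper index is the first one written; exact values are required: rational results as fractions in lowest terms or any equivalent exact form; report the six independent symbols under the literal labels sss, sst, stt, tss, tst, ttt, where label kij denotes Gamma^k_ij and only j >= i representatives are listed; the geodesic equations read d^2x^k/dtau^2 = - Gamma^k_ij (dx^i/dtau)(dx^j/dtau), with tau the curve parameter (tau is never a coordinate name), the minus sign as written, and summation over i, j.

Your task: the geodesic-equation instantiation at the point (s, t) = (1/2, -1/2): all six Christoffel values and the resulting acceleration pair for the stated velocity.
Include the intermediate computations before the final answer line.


E = 5/4, F = 0, G = 625/64 at the point
E_s = 1, E_t = 0, F_s = 0, F_t = 0, G_s = 25/8, G_t = 0
EG - F^2 = 3125/256;  g^inv = (256/3125) * [[625/64, 0], [0, 5/4]]
first-kind symbols [ij,l] = (1/2)(d_i g_jl + d_j g_il - d_l g_ij): [ss,s] = E_s/2 = 1/2, [ss,t] = F_s - E_t/2 = 0, [st,s] = E_t/2 = 0, [st,t] = G_s/2 = 25/16, [tt,s] = F_t - G_s/2 = -25/16, [tt,t] = G_t/2 = 0
Gamma^s_ij = (G*[ij,s] - F*[ij,t])/(EG - F^2), Gamma^t_ij = (E*[ij,t] - F*[ij,s])/(EG - F^2)
Gamma_sss = 2/5, Gamma_sst = 0, Gamma_stt = -5/4, Gamma_tss = 0, Gamma_tst = 4/25, Gamma_ttt = 0
d^2s/dtau^2 = -(Gamma_sss*(1/2)^2 + 2*Gamma_sst*(1/2)*(0) + Gamma_stt*(0)^2) = -1/10
d^2t/dtau^2 = -(Gamma_tss*(1/2)^2 + 2*Gamma_tst*(1/2)*(0) + Gamma_ttt*(0)^2) = 0

Answer: Gamma_sss = 2/5, Gamma_sst = 0, Gamma_stt = -5/4, Gamma_tss = 0, Gamma_tst = 4/25, Gamma_ttt = 0; accelerations (d^2s/dtau^2, d^2t/dtau^2) = (-1/10, 0)


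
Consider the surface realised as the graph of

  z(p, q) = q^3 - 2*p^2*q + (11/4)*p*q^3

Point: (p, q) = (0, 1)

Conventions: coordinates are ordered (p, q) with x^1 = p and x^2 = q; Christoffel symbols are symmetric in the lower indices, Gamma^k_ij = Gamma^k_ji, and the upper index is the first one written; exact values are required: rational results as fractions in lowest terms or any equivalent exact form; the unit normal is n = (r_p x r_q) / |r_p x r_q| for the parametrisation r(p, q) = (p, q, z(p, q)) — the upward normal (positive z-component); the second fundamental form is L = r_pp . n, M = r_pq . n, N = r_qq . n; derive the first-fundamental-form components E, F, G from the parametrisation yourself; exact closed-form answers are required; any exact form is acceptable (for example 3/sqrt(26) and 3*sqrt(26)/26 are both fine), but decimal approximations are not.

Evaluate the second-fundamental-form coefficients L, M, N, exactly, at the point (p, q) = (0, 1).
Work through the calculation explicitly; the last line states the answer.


z_p = 11/4, z_q = 3, z_pp = -4, z_pq = 33/4, z_qq = 6
E = 137/16, F = 33/4, G = 10; answer radicand W^2 = 281/16
unnormalised second-form numerators: l = -4, m = 33/4, n = 6; L = l/sqrt(281/16), and similarly M = m/sqrt(W^2), N = n/sqrt(W^2)

Answer: L = -16*sqrt(281)/281, M = 33*sqrt(281)/281, N = 24*sqrt(281)/281


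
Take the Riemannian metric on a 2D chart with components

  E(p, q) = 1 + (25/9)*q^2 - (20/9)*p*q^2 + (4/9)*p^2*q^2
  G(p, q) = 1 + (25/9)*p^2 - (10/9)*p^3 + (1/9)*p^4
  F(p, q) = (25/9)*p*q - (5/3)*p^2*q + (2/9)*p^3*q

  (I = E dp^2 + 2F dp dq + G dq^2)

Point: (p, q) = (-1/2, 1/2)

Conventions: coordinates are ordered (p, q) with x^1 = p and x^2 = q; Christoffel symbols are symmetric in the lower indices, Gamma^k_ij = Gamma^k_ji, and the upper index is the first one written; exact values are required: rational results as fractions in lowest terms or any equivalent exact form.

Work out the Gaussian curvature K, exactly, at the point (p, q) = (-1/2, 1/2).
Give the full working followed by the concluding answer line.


E = 2, F = -11/12, G = 265/144, EG - F^2 = 409/144 at the point
E_p = -2/3, E_q = 4, F_p = 83/36, F_q = -11/6, G_p = -11/3, G_q = 0
E_qq = 8, F_pq = 83/18, G_pp = 83/9
Using the Brioschi determinant formula for K from the metric derivatives:
M1 = [[-E_qq/2 + F_pq - G_pp/2, E_p/2, F_p - E_q/2], [F_q - G_p/2, E, F], [G_q/2, F, G]] = [[-4, -1/3, 11/36], [0, 2, -11/12], [0, -11/12, 265/144]]; det M1 = -409/36
M2 = [[0, E_q/2, G_p/2], [E_q/2, E, F], [G_p/2, F, G]] = [[0, 2, -11/6], [2, 2, -11/12], [-11/6, -11/12, 265/144]]; det M2 = -265/36
det M1 - det M2 = -4; K = -4 / (409/144)^2 = -82944/167281

Answer: K = -82944/167281


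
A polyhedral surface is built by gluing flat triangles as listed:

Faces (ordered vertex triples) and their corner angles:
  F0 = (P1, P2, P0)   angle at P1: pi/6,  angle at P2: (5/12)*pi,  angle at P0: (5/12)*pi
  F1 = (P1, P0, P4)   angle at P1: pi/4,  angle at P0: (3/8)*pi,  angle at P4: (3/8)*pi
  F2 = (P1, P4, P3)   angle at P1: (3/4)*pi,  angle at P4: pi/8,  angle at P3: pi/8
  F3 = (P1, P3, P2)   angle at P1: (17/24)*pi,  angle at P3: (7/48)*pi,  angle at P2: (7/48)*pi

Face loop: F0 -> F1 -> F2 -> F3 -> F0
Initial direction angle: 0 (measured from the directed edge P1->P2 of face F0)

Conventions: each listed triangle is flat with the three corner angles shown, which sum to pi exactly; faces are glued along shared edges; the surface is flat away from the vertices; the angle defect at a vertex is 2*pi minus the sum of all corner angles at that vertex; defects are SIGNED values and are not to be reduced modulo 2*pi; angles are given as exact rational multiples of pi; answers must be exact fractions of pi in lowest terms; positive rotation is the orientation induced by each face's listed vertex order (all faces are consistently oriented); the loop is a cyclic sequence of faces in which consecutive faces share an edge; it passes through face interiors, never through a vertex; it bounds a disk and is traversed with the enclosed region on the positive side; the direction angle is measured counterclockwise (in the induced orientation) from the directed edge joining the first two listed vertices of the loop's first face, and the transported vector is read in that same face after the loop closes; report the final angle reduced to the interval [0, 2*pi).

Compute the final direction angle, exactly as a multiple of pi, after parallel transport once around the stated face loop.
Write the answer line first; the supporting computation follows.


Answer: final direction angle = pi/8

enclosed vertex P1: corner angles sum to (15/8)*pi, defect = 2*pi - (15/8)*pi = pi/8
the final direction is the initial angle plus the enclosed defects, taken mod 2*pi in the induced orientation
final angle = 0 + pi/8 = pi/8 (mod 2*pi)


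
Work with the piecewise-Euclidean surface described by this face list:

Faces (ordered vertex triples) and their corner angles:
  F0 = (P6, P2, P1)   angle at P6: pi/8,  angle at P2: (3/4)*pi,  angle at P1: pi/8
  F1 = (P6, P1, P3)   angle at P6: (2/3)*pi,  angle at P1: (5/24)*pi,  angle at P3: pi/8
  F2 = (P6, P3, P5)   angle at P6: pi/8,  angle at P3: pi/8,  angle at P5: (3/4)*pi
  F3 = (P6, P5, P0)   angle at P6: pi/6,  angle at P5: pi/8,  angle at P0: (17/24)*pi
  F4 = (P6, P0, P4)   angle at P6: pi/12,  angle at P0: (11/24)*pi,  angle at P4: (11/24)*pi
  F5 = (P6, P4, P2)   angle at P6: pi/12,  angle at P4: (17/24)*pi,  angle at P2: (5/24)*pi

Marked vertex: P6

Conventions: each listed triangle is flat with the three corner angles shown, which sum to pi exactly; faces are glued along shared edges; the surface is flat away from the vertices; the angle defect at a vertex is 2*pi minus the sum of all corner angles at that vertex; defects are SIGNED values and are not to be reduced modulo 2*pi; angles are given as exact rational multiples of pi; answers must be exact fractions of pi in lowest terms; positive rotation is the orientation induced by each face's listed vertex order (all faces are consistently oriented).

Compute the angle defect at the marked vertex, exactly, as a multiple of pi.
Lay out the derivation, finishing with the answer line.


Sum of corner angles at P6: (5/4)*pi
defect = 2*pi - (5/4)*pi

Answer: defect(P6) = (3/4)*pi


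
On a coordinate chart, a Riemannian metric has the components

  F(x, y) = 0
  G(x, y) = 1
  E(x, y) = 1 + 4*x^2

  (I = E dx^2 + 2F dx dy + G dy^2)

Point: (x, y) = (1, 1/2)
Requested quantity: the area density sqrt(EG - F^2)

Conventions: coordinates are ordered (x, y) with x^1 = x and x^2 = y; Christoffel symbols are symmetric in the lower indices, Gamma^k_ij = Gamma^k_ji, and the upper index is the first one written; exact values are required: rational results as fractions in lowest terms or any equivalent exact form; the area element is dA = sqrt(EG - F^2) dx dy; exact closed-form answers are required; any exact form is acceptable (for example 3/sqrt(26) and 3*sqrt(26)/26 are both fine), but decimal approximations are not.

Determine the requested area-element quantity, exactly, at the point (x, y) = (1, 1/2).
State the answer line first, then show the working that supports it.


Answer: sqrt(EG - F^2) = sqrt(5)

E = 5, F = 0, G = 1; EG - F^2 = 5


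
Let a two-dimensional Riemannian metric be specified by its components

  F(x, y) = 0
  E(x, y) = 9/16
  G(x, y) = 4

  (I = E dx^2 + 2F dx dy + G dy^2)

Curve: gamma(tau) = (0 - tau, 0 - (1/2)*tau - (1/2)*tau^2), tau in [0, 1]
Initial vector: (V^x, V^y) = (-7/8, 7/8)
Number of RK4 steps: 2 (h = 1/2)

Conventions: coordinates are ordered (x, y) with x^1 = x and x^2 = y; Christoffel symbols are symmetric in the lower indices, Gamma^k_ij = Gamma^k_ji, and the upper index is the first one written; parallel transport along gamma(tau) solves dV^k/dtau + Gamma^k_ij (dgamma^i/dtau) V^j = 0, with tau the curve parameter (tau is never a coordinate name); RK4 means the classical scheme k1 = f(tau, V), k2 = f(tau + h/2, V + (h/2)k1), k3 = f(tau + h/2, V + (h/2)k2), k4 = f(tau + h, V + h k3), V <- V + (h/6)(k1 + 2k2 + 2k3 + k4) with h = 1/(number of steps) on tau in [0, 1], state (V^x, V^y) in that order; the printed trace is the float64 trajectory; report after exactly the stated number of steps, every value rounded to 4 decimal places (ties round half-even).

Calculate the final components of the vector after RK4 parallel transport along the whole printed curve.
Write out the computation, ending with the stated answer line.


gamma'(tau) = (-1, -1/2 - tau); f(tau, V)^k = -Gamma^k_ij(gamma(tau)) gamma'^i(tau) V^j; h = 1/2; intermediate values shown to 6 dp
curve data and Christoffel symbols at the stage parameters:
  tau = 0.000000: gamma = (0.000000, 0.000000), gamma' = (-1.000000, -0.500000); Gamma_xxx = 0.000000, Gamma_xxy = 0.000000, Gamma_xyy = 0.000000, Gamma_yxx = 0.000000, Gamma_yxy = 0.000000, Gamma_yyy = 0.000000
  tau = 0.250000: gamma = (-0.250000, -0.156250), gamma' = (-1.000000, -0.750000); Gamma_xxx = 0.000000, Gamma_xxy = 0.000000, Gamma_xyy = 0.000000, Gamma_yxx = 0.000000, Gamma_yxy = 0.000000, Gamma_yyy = 0.000000
  tau = 0.500000: gamma = (-0.500000, -0.375000), gamma' = (-1.000000, -1.000000); Gamma_xxx = 0.000000, Gamma_xxy = 0.000000, Gamma_xyy = 0.000000, Gamma_yxx = 0.000000, Gamma_yxy = 0.000000, Gamma_yyy = 0.000000
  tau = 0.750000: gamma = (-0.750000, -0.656250), gamma' = (-1.000000, -1.250000); Gamma_xxx = 0.000000, Gamma_xxy = 0.000000, Gamma_xyy = 0.000000, Gamma_yxx = 0.000000, Gamma_yxy = 0.000000, Gamma_yyy = 0.000000
  tau = 1.000000: gamma = (-1.000000, -1.000000), gamma' = (-1.000000, -1.500000); Gamma_xxx = 0.000000, Gamma_xxy = 0.000000, Gamma_xyy = 0.000000, Gamma_yxx = 0.000000, Gamma_yxy = 0.000000, Gamma_yyy = 0.000000
step 0: V^x = -0.8750, V^y = 0.8750
step 1: k1 = (0.000000, 0.000000), k2 = (0.000000, 0.000000), k3 = (0.000000, 0.000000), k4 = (0.000000, 0.000000); V <- V + (h/6)(k1 + 2k2 + 2k3 + k4): V^x = -0.8750, V^y = 0.8750
step 2: k1 = (0.000000, 0.000000), k2 = (0.000000, 0.000000), k3 = (0.000000, 0.000000), k4 = (0.000000, 0.000000); V <- V + (h/6)(k1 + 2k2 + 2k3 + k4): V^x = -0.8750, V^y = 0.8750

Answer: V^x = -0.8750, V^y = 0.8750


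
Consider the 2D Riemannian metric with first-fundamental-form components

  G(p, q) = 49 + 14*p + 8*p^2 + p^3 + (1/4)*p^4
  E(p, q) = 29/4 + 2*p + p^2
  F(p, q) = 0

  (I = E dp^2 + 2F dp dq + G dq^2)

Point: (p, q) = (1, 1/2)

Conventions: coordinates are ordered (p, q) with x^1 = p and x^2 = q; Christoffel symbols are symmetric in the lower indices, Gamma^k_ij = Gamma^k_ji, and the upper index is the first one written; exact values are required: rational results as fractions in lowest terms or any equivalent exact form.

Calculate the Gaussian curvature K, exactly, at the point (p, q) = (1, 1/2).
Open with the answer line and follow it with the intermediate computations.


Answer: K = -200/28577

E = 41/4, F = 0, G = 289/4, EG - F^2 = 11849/16 at the point
E_p = 4, E_q = 0, F_p = 0, F_q = 0, G_p = 34, G_q = 0
E_qq = 0, F_pq = 0, G_pp = 25
Brioschi: K = (det M1 - det M2) / (EG - F^2)^2 with the standard first/second-derivative matrices M1, M2.
M1 = [[-E_qq/2 + F_pq - G_pp/2, E_p/2, F_p - E_q/2], [F_q - G_p/2, E, F], [G_q/2, F, G]] = [[-25/2, 2, 0], [-17, 41/4, 0], [0, 0, 289/4]]; det M1 = -217617/32
M2 = [[0, E_q/2, G_p/2], [E_q/2, E, F], [G_p/2, F, G]] = [[0, 0, 17], [0, 41/4, 0], [17, 0, 289/4]]; det M2 = -11849/4
det M1 - det M2 = -122825/32; K = -122825/32 / (11849/16)^2 = -200/28577


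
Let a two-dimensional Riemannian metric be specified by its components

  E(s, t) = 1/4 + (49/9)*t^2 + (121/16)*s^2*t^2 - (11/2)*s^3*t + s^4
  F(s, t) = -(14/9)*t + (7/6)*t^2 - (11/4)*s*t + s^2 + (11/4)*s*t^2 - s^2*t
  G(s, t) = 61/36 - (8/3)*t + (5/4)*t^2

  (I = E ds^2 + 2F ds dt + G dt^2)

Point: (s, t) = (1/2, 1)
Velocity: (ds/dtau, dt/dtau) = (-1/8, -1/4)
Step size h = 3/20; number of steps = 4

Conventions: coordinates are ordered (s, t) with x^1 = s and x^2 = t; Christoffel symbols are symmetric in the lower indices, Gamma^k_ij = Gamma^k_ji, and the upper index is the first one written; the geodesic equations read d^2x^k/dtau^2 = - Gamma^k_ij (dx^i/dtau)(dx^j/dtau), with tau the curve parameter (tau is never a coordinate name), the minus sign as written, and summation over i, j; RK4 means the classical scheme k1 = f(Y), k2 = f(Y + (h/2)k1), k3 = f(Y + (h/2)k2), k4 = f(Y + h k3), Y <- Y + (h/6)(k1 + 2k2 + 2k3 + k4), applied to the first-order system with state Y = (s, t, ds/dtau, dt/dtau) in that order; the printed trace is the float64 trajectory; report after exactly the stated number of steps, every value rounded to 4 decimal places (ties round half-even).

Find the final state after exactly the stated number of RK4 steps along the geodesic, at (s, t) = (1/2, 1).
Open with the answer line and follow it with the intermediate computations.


Answer: s = 0.4187, t = 0.9172, ds/dtau = -0.1360, dt/dtau = -0.0143

f(Y) = (ds/dtau, dt/dtau, -Gamma^s_ij Y'^i Y'^j, -Gamma^t_ij Y'^i Y'^j) with the Gammas evaluated at the stage position; h = 0.150000; intermediate values shown to 6 dp
step 0: s = 0.5000, t = 1.0000, ds/dtau = -0.1250, dt/dtau = -0.2500
step 1:
  k1: at (s, t) = (0.500000, 1.000000), (ds/dtau, dt/dtau) = (-0.125000, -0.250000); Gamma_sss = -1.218758, Gamma_sst = 1.089733, Gamma_stt = 0.278400, Gamma_tss = -26.875012, Gamma_tst = 1.525626, Gamma_ttt = 0.089760; k1 = (-0.125000, -0.250000, -0.066465, 0.318960)
  k2: at (s, t) = (0.490625, 0.981250), (ds/dtau, dt/dtau) = (-0.129985, -0.226078); Gamma_sss = -1.397879, Gamma_sst = 1.128627, Gamma_stt = 0.270596, Gamma_tss = -26.401532, Gamma_tst = 1.698391, Gamma_ttt = 0.027695; k2 = (-0.129985, -0.226078, -0.056545, 0.344846)
  k3: at (s, t) = (0.490251, 0.983044), (ds/dtau, dt/dtau) = (-0.129241, -0.224137); Gamma_sss = -1.380299, Gamma_sst = 1.124511, Gamma_stt = 0.271278, Gamma_tss = -26.423483, Gamma_tst = 1.681538, Gamma_ttt = 0.033621; k3 = (-0.129241, -0.224137, -0.055722, 0.342248)
  k4: at (s, t) = (0.480614, 0.966380), (ds/dtau, dt/dtau) = (-0.133358, -0.198663); Gamma_sss = -1.535894, Gamma_sst = 1.161250, Gamma_stt = 0.262787, Gamma_tss = -25.951096, Gamma_tst = 1.830374, Gamma_ttt = -0.025967; k4 = (-0.133358, -0.198663, -0.044587, 0.365565)
  Y <- Y + (h/6)(k1 + 2k2 + 2k3 + k4): s = 0.4806, t = 0.9663, ds/dtau = -0.1334, dt/dtau = -0.1985
step 2:
  k1: at (s, t) = (0.480580, 0.966273), (ds/dtau, dt/dtau) = (-0.133390, -0.198532); Gamma_sss = -1.536896, Gamma_sst = 1.161499, Gamma_stt = 0.262730, Gamma_tss = -25.948502, Gamma_tst = 1.831328, Gamma_ttt = -0.026356; k1 = (-0.133390, -0.198532, -0.044528, 0.365740)
  k2: at (s, t) = (0.470576, 0.951383), (ds/dtau, dt/dtau) = (-0.136729, -0.171102); Gamma_sss = -1.671647, Gamma_sst = 1.196145, Gamma_stt = 0.253587, Gamma_tss = -25.476844, Gamma_tst = 1.958966, Gamma_ttt = -0.083609; k2 = (-0.136729, -0.171102, -0.032139, 0.387076)
  k3: at (s, t) = (0.470325, 0.953440), (ds/dtau, dt/dtau) = (-0.135800, -0.169501); Gamma_sss = -1.652142, Gamma_sst = 1.190881, Gamma_stt = 0.254720, Gamma_tss = -25.513144, Gamma_tst = 1.940503, Gamma_ttt = -0.075954; k3 = (-0.135800, -0.169501, -0.031674, 0.383353)
  k4: at (s, t) = (0.460210, 0.940847), (ds/dtau, dt/dtau) = (-0.138141, -0.141029); Gamma_sss = -1.762039, Gamma_sst = 1.221039, Gamma_stt = 0.245808, Gamma_tss = -25.071162, Gamma_tst = 2.043579, Gamma_ttt = -0.127197; k4 = (-0.138141, -0.141029, -0.018840, 0.401334)
  Y <- Y + (h/6)(k1 + 2k2 + 2k3 + k4): s = 0.4602, t = 0.9408, ds/dtau = -0.1382, dt/dtau = -0.1408
step 3:
  k1: at (s, t) = (0.460165, 0.940754), (ds/dtau, dt/dtau) = (-0.138165, -0.140834); Gamma_sss = -1.762870, Gamma_sst = 1.221276, Gamma_stt = 0.245742, Gamma_tss = -25.068364, Gamma_tst = 2.044357, Gamma_ttt = -0.127578; k1 = (-0.138165, -0.140834, -0.018750, 0.401512)
  k2: at (s, t) = (0.449803, 0.930191), (ds/dtau, dt/dtau) = (-0.139571, -0.110720); Gamma_sss = -1.850743, Gamma_sst = 1.247097, Gamma_stt = 0.237136, Gamma_tss = -24.653956, Gamma_tst = 2.125723, Gamma_ttt = -0.173092; k2 = (-0.139571, -0.110720, -0.005398, 0.416682)
  k3: at (s, t) = (0.449697, 0.932449), (ds/dtau, dt/dtau) = (-0.138569, -0.109583); Gamma_sss = -1.830270, Gamma_sst = 1.240944, Gamma_stt = 0.238702, Gamma_tss = -24.702564, Gamma_tst = 2.106575, Gamma_ttt = -0.164008; k3 = (-0.138569, -0.109583, -0.005410, 0.412319)
  k4: at (s, t) = (0.439380, 0.924316), (ds/dtau, dt/dtau) = (-0.138976, -0.078986); Gamma_sss = -1.894215, Gamma_sst = 1.260634, Gamma_stt = 0.231261, Gamma_tss = -24.339928, Gamma_tst = 2.164895, Gamma_ttt = -0.200861; k4 = (-0.138976, -0.078986, 0.007466, 0.423833)
  Y <- Y + (h/6)(k1 + 2k2 + 2k3 + k4): s = 0.4393, t = 0.9242, ds/dtau = -0.1390, dt/dtau = -0.0788
step 4:
  k1: at (s, t) = (0.439330, 0.924243), (ds/dtau, dt/dtau) = (-0.138987, -0.078750); Gamma_sss = -1.894819, Gamma_sst = 1.260824, Gamma_stt = 0.231199, Gamma_tss = -24.337379, Gamma_tst = 2.165449, Gamma_ttt = -0.201182; k1 = (-0.138987, -0.078750, 0.007569, 0.423979)
  k2: at (s, t) = (0.428905, 0.918337), (ds/dtau, dt/dtau) = (-0.138419, -0.046952); Gamma_sss = -1.937248, Gamma_sst = 1.274628, Gamma_stt = 0.224967, Gamma_tss = -24.022824, Gamma_tst = 2.203123, Gamma_ttt = -0.229768; k2 = (-0.138419, -0.046952, 0.020054, 0.432145)
  k3: at (s, t) = (0.428948, 0.920721), (ds/dtau, dt/dtau) = (-0.137483, -0.046339); Gamma_sss = -1.916560, Gamma_sst = 1.267982, Gamma_stt = 0.226839, Gamma_tss = -24.079763, Gamma_tst = 2.183969, Gamma_ttt = -0.219743; k3 = (-0.137483, -0.046339, 0.019583, 0.427790)
  k4: at (s, t) = (0.418707, 0.917292), (ds/dtau, dt/dtau) = (-0.136050, -0.014582); Gamma_sss = -1.937061, Gamma_sst = 1.274957, Gamma_stt = 0.222404, Gamma_tss = -23.829009, Gamma_tst = 2.200994, Gamma_ttt = -0.238217; k4 = (-0.136050, -0.014582, 0.030748, 0.432381)
  Y <- Y + (h/6)(k1 + 2k2 + 2k3 + k4): s = 0.4187, t = 0.9172, ds/dtau = -0.1360, dt/dtau = -0.0143
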